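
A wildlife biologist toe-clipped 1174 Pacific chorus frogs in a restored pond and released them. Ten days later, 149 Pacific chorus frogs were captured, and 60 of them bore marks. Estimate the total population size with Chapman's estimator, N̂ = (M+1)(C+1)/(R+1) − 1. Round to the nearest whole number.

N̂ = (1174+1)(149+1)/(60+1) − 1 = 1175·150/61 − 1
= 176250/61 − 1 ≈ 2889.3 − 1 ≈ 2888.3 → 2888

N ≈ 2888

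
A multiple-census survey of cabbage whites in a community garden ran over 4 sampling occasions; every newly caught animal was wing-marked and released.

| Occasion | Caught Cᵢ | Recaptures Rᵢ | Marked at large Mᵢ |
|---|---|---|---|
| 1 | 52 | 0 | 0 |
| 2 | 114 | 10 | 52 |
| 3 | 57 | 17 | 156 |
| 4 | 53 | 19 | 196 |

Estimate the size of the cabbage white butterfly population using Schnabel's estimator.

N = 548

Σ MᵢCᵢ = 0·52 + 52·114 + 156·57 + 196·53 = 0 + 5928 + 8892 + 10388 = 25208
Σ Rᵢ = 0 + 10 + 17 + 19 = 46
N̂ = 25208 / 46 = 548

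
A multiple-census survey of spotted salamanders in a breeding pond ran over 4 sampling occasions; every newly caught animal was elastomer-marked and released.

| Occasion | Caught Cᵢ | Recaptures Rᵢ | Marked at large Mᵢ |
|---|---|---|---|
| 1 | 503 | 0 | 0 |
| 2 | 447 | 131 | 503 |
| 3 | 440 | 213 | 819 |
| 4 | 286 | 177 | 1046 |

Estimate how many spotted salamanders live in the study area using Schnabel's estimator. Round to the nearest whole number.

N ≈ 1697

Σ MᵢCᵢ = 0·503 + 503·447 + 819·440 + 1046·286 = 0 + 224841 + 360360 + 299156 = 884357
Σ Rᵢ = 0 + 131 + 213 + 177 = 521
N̂ = 884357 / 521 ≈ 1697.4 → 1697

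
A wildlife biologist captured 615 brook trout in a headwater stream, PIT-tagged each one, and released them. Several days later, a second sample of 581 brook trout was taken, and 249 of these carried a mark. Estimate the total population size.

The marked fraction in the recapture sample should equal the marked fraction in the population: 249/581 = 615/N.
N = (615 × 581) / 249 = 357315 / 249 = 1435

N = 1435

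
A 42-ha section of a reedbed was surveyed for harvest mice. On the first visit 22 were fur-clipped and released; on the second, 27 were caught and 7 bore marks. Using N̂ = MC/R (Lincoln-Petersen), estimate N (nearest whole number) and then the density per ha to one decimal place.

density ≈ 2.0 harvest mice per ha

N̂ = 22·27/7 = 594/7 ≈ 84.9 → 85
Density = N̂ / area = 85 / 42 ≈ 2.02 → 2.0 per ha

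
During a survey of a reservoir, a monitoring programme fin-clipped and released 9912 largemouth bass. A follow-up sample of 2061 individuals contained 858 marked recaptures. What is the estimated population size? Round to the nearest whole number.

N ≈ 23,810

Lincoln-Petersen assumes M/N = R/C, so N = M·C / R.
N = (9912 × 2061) / 858 = 20428632 / 858 ≈ 23809.6 → 23810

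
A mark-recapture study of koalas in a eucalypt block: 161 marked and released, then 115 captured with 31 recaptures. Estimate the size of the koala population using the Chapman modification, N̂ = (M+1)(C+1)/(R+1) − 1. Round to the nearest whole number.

N̂ = (161+1)(115+1)/(31+1) − 1 = 162·116/32 − 1
= 18792/32 − 1 ≈ 587.2 − 1 ≈ 586.2 → 586

N ≈ 586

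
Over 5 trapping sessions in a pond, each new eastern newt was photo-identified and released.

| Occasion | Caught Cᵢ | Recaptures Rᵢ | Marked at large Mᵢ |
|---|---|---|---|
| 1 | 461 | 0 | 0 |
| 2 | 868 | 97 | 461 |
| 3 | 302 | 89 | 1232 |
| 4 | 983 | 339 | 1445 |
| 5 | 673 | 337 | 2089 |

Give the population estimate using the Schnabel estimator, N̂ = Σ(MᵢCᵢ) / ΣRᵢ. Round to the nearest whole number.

N ≈ 4175

Σ MᵢCᵢ = 0·461 + 461·868 + 1232·302 + 1445·983 + 2089·673 = 0 + 400148 + 372064 + 1420435 + 1405897 = 3598544
Σ Rᵢ = 0 + 97 + 89 + 339 + 337 = 862
N̂ = 3598544 / 862 ≈ 4174.6 → 4175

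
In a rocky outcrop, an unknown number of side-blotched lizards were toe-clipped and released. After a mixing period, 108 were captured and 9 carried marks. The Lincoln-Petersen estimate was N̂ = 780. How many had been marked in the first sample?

From N = M·C/R: M = N·R / C = 780·9 / 108 = 7020 / 108 = 65.

M = 65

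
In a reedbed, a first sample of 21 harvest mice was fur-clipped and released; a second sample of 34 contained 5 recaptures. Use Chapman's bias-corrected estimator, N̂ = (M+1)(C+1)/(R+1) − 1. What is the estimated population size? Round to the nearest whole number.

N ≈ 127

N̂ = (21+1)(34+1)/(5+1) − 1 = 22·35/6 − 1
= 770/6 − 1 ≈ 128.3 − 1 ≈ 127.3 → 127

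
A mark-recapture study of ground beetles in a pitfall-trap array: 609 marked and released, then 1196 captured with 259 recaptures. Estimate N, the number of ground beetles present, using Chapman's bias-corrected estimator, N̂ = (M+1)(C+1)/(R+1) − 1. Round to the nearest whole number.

N ≈ 2807

N̂ = (609+1)(1196+1)/(259+1) − 1 = 610·1197/260 − 1
= 730170/260 − 1 ≈ 2808.3 − 1 ≈ 2807.3 → 2807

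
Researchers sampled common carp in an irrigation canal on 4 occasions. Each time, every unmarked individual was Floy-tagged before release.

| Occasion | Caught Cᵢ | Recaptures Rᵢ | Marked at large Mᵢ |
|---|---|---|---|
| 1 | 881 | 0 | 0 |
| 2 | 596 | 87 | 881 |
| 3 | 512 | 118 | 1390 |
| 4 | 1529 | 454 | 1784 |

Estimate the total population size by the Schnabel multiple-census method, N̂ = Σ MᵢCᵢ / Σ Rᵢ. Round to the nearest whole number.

N ≈ 6016

Σ MᵢCᵢ = 0·881 + 881·596 + 1390·512 + 1784·1529 = 0 + 525076 + 711680 + 2727736 = 3964492
Σ Rᵢ = 0 + 87 + 118 + 454 = 659
N̂ = 3964492 / 659 ≈ 6015.9 → 6016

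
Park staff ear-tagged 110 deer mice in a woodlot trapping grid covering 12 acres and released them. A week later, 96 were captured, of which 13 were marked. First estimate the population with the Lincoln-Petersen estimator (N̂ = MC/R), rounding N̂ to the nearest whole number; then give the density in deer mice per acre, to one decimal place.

density ≈ 67.7 deer mice per acre

N̂ = 110·96/13 = 10560/13 ≈ 812.3 → 812
Density = N̂ / area = 812 / 12 ≈ 67.67 → 67.7 per acre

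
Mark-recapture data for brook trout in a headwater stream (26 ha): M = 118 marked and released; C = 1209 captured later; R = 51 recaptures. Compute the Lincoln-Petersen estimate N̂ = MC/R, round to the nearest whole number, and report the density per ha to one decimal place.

density ≈ 107.6 brook trout per ha

N̂ = 118·1209/51 = 142662/51 ≈ 2797.3 → 2797
Density = N̂ / area = 2797 / 26 ≈ 107.58 → 107.6 per ha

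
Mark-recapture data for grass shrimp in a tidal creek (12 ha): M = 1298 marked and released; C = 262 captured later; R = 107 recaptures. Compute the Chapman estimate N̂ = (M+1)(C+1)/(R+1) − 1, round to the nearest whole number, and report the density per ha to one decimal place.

N̂ = 1299·263/108 − 1 = 341637/108 − 1 ≈ 3162.3 → 3162
Density = N̂ / area = 3162 / 12 ≈ 263.50 → 263.5 per ha

density ≈ 263.5 grass shrimp per ha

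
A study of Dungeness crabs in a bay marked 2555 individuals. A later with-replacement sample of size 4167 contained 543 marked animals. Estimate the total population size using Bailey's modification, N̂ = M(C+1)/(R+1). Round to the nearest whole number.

N ≈ 19,576

N̂ = 2555·(4167+1)/(543+1) = 2555·4168/544 = 10649240/544 ≈ 19575.8 → 19576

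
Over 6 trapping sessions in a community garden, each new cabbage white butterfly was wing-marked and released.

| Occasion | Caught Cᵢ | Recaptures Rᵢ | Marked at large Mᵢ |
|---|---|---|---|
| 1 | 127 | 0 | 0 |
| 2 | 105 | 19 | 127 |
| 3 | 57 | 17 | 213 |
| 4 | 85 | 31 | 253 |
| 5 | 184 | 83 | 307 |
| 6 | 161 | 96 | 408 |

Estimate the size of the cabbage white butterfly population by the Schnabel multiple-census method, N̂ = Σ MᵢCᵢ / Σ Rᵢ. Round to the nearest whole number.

N ≈ 688

Σ MᵢCᵢ = 0·127 + 127·105 + 213·57 + 253·85 + 307·184 + 408·161 = 0 + 13335 + 12141 + 21505 + 56488 + 65688 = 169157
Σ Rᵢ = 0 + 19 + 17 + 31 + 83 + 96 = 246
N̂ = 169157 / 246 ≈ 687.6 → 688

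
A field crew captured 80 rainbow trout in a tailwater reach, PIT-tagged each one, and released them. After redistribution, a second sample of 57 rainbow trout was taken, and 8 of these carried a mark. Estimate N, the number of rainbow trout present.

N = (80 × 57) / 8 = 4560 / 8 = 570

N = 570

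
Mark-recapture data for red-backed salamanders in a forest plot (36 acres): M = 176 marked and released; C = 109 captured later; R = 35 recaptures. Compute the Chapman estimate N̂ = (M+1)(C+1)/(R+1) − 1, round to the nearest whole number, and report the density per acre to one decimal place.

density ≈ 15.0 red-backed salamanders per acre

N̂ = 177·110/36 − 1 = 19470/36 − 1 ≈ 539.8 → 540
Density = N̂ / area = 540 / 36 = 15.0 per acre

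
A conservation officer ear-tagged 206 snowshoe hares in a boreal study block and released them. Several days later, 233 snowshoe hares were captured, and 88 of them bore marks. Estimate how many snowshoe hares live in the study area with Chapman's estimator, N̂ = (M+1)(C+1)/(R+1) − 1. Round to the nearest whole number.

N ≈ 543

N̂ = (206+1)(233+1)/(88+1) − 1 = 207·234/89 − 1
= 48438/89 − 1 ≈ 544.2 − 1 ≈ 543.2 → 543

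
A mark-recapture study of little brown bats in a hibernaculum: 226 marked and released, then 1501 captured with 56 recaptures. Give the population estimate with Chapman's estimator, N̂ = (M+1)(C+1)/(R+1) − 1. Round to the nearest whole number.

N ≈ 5981

N̂ = (226+1)(1501+1)/(56+1) − 1 = 227·1502/57 − 1
= 340954/57 − 1 ≈ 5981.6 − 1 ≈ 5980.6 → 5981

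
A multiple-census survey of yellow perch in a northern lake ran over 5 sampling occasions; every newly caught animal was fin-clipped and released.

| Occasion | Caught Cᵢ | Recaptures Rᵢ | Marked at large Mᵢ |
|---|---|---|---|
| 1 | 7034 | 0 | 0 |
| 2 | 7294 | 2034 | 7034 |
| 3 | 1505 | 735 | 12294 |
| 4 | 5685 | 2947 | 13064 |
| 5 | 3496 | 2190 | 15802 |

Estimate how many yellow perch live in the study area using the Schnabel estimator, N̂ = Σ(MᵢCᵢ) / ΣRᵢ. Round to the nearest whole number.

N ≈ 25,211

Σ MᵢCᵢ = 0·7034 + 7034·7294 + 12294·1505 + 13064·5685 + 15802·3496 = 0 + 51305996 + 18502470 + 74268840 + 55243792 = 199321098
Σ Rᵢ = 0 + 2034 + 735 + 2947 + 2190 = 7906
N̂ = 199321098 / 7906 ≈ 25211.4 → 25211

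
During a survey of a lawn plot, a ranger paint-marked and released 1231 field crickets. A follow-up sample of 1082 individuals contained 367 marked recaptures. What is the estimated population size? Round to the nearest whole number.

N = (1231 × 1082) / 367 = 1331942 / 367 ≈ 3629.3 → 3629

N ≈ 3629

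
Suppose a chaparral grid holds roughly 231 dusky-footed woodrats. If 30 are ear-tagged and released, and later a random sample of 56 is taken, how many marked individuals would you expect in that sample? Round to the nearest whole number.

expected recaptures ≈ 7

Expected recaptures E[R] = M·C / N.
E[R] = 30 × 56 / 231 = 1680 / 231 ≈ 7.3 → 7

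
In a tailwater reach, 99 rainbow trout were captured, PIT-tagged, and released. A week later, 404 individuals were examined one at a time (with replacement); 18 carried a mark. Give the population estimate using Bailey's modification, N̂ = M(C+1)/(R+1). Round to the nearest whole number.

N ≈ 2110

N̂ = 99·(404+1)/(18+1) = 99·405/19 = 40095/19 ≈ 2110.3 → 2110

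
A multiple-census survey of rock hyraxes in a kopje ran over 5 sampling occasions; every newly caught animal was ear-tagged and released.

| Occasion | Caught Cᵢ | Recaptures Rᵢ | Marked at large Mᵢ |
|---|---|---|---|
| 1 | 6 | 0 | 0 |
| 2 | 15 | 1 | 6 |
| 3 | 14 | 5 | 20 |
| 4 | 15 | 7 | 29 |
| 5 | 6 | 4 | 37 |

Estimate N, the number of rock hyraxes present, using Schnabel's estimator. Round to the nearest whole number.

Σ MᵢCᵢ = 0·6 + 6·15 + 20·14 + 29·15 + 37·6 = 0 + 90 + 280 + 435 + 222 = 1027
Σ Rᵢ = 0 + 1 + 5 + 7 + 4 = 17
N̂ = 1027 / 17 ≈ 60.4 → 60

N ≈ 60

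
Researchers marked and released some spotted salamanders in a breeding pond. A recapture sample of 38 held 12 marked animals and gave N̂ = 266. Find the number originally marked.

From N = M·C/R: M = N·R / C = 266·12 / 38 = 3192 / 38 = 84.

M = 84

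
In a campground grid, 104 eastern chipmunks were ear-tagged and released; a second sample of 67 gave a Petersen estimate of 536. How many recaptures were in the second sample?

From N = M·C/R: R = M·C / N = 104·67 / 536 = 6968 / 536 = 13.

R = 13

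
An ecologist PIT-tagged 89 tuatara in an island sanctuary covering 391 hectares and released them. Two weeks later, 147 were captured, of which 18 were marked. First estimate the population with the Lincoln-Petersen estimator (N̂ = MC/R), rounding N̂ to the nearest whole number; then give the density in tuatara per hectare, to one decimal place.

N̂ = 89·147/18 = 13083/18 ≈ 726.8 → 727
Density = N̂ / area = 727 / 391 ≈ 1.86 → 1.9 per hectare

density ≈ 1.9 tuatara per hectare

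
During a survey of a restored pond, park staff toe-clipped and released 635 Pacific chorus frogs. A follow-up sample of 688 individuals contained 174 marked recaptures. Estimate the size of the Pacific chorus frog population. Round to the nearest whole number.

N ≈ 2511

N = (635 × 688) / 174 = 436880 / 174 ≈ 2510.8 → 2511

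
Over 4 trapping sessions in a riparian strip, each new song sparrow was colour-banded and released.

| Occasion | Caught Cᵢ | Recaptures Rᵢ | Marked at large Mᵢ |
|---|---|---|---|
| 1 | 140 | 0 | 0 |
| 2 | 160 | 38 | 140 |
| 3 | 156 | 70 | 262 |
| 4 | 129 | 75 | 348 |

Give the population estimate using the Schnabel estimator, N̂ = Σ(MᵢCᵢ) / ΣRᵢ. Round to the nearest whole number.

N ≈ 591

Σ MᵢCᵢ = 0·140 + 140·160 + 262·156 + 348·129 = 0 + 22400 + 40872 + 44892 = 108164
Σ Rᵢ = 0 + 38 + 70 + 75 = 183
N̂ = 108164 / 183 ≈ 591.1 → 591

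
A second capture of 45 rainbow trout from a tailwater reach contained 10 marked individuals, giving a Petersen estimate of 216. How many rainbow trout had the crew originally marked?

M = 48

From N = M·C/R: M = N·R / C = 216·10 / 45 = 2160 / 45 = 48.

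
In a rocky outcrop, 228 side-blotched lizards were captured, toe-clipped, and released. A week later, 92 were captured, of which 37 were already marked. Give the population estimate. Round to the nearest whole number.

Lincoln-Petersen assumes M/N = R/C, so N = M·C / R.
N = (228 × 92) / 37 = 20976 / 37 ≈ 566.9 → 567

N ≈ 567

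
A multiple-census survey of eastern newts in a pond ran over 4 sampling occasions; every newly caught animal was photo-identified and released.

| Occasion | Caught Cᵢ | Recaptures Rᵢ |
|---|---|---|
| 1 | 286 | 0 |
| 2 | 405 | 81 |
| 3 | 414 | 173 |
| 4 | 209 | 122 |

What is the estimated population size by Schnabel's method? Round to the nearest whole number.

N ≈ 1453

Marked at large before each occasion: Mᵢ = Σⱼ<ᵢ (Cⱼ − Rⱼ) → M1=0, M2=286, M3=610, M4=851
Σ MᵢCᵢ = 0·286 + 286·405 + 610·414 + 851·209 = 0 + 115830 + 252540 + 177859 = 546229
Σ Rᵢ = 0 + 81 + 173 + 122 = 376
N̂ = 546229 / 376 ≈ 1452.7 → 1453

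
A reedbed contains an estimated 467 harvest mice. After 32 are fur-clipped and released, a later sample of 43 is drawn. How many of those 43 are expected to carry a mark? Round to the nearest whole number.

expected recaptures ≈ 3

Expected recaptures E[R] = M·C / N.
E[R] = 32 × 43 / 467 = 1376 / 467 ≈ 2.9 → 3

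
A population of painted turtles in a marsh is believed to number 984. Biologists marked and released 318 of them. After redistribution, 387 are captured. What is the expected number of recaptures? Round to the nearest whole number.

The marked fraction of the population is 318/984, so in a sample of 387 expect C·(M/N) marked.
E[R] = 318 × 387 / 984 = 123066 / 984 ≈ 125.1 → 125

expected recaptures ≈ 125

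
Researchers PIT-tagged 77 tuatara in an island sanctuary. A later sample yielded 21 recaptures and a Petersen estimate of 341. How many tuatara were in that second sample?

From N = M·C/R: C = N·R / M = 341·21 / 77 = 7161 / 77 = 93.

C = 93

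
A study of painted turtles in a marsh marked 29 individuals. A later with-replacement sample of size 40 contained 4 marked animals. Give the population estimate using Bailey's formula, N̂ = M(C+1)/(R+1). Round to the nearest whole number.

N̂ = 29·(40+1)/(4+1) = 29·41/5 = 1189/5 ≈ 237.8 → 238

N ≈ 238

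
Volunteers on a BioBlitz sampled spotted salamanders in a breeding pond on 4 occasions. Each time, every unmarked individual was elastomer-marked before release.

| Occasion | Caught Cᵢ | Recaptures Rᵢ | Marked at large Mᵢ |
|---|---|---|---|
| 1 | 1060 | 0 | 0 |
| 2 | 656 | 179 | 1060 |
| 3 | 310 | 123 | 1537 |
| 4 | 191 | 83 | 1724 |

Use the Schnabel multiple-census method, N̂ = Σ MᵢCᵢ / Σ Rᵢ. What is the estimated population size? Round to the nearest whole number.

Σ MᵢCᵢ = 0·1060 + 1060·656 + 1537·310 + 1724·191 = 0 + 695360 + 476470 + 329284 = 1501114
Σ Rᵢ = 0 + 179 + 123 + 83 = 385
N̂ = 1501114 / 385 ≈ 3899.0 → 3899

N ≈ 3899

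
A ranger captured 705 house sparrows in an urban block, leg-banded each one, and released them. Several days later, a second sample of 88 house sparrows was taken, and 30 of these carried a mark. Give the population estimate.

Lincoln-Petersen assumes M/N = R/C, so N = M·C / R.
N = (705 × 88) / 30 = 62040 / 30 = 2068

N = 2068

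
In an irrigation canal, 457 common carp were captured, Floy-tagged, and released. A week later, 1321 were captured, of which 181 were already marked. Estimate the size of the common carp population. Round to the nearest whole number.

N ≈ 3335

If marked individuals mix randomly, R/C ≈ M/N, giving N ≈ M·C/R.
N = (457 × 1321) / 181 = 603697 / 181 ≈ 3335.3 → 3335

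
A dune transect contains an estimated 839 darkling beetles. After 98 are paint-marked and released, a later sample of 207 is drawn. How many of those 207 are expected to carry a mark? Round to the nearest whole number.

Expected recaptures E[R] = M·C / N.
E[R] = 98 × 207 / 839 = 20286 / 839 ≈ 24.2 → 24

expected recaptures ≈ 24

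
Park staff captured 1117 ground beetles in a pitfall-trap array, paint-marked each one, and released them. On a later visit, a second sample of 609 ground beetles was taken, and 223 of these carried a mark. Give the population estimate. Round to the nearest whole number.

N ≈ 3050

If marked individuals mix randomly, R/C ≈ M/N, giving N ≈ M·C/R.
N = (1117 × 609) / 223 = 680253 / 223 ≈ 3050.46 → 3050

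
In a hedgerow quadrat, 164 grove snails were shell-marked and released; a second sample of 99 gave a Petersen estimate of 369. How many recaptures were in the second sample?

From N = M·C/R: R = M·C / N = 164·99 / 369 = 16236 / 369 = 44.

R = 44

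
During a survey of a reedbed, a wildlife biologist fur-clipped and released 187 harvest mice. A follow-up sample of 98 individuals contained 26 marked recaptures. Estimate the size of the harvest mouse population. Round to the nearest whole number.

N ≈ 705

Lincoln-Petersen assumes M/N = R/C, so N = M·C / R.
N = (187 × 98) / 26 = 18326 / 26 ≈ 704.8 → 705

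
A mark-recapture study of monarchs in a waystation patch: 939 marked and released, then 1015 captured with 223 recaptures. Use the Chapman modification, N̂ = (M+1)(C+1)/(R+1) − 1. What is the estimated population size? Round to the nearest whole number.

N̂ = (939+1)(1015+1)/(223+1) − 1 = 940·1016/224 − 1
= 955040/224 − 1 ≈ 4263.6 − 1 ≈ 4262.6 → 4263

N ≈ 4263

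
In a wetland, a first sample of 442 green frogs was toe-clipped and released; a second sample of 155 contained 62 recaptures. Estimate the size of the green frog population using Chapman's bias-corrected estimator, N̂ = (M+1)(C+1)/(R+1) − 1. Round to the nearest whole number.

N̂ = (442+1)(155+1)/(62+1) − 1 = 443·156/63 − 1
= 69108/63 − 1 ≈ 1097.0 − 1 ≈ 1096.0 → 1096

N ≈ 1096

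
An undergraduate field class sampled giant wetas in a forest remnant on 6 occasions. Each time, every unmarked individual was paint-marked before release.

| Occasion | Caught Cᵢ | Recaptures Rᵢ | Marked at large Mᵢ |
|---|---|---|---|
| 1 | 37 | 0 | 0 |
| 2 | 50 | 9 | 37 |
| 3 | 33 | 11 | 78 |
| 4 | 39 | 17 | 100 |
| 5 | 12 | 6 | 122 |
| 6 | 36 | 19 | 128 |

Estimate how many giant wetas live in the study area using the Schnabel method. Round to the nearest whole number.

Σ MᵢCᵢ = 0·37 + 37·50 + 78·33 + 100·39 + 122·12 + 128·36 = 0 + 1850 + 2574 + 3900 + 1464 + 4608 = 14396
Σ Rᵢ = 0 + 9 + 11 + 17 + 6 + 19 = 62
N̂ = 14396 / 62 ≈ 232.2 → 232

N ≈ 232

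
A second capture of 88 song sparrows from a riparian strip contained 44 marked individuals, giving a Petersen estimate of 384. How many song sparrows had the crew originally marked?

M = 192

From N = M·C/R: M = N·R / C = 384·44 / 88 = 16896 / 88 = 192.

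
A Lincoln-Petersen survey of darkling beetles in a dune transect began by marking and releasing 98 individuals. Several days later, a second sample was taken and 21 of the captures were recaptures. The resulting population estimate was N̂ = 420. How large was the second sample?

C = 90

From N = M·C/R: C = N·R / M = 420·21 / 98 = 8820 / 98 = 90.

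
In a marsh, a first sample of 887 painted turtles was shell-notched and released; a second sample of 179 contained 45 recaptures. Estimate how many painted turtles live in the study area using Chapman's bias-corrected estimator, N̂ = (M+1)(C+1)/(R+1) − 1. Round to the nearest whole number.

N ≈ 3474

N̂ = (887+1)(179+1)/(45+1) − 1 = 888·180/46 − 1
= 159840/46 − 1 ≈ 3474.8 − 1 ≈ 3473.8 → 3474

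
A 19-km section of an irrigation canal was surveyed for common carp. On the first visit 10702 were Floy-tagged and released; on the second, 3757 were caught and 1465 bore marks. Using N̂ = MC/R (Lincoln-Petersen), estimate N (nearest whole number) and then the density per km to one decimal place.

N̂ = 10702·3757/1465 = 40207414/1465 ≈ 27445.3 → 27445
Density = N̂ / area = 27445 / 19 ≈ 1444.47 → 1444.5 per km

density ≈ 1444.5 common carp per km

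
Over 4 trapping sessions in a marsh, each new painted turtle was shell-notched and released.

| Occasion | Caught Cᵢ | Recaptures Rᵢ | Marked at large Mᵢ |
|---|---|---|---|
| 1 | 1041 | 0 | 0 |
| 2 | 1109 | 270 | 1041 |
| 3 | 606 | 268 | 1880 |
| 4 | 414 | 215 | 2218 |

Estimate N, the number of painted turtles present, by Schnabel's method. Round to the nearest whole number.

Σ MᵢCᵢ = 0·1041 + 1041·1109 + 1880·606 + 2218·414 = 0 + 1154469 + 1139280 + 918252 = 3212001
Σ Rᵢ = 0 + 270 + 268 + 215 = 753
N̂ = 3212001 / 753 ≈ 4265.6 → 4266

N ≈ 4266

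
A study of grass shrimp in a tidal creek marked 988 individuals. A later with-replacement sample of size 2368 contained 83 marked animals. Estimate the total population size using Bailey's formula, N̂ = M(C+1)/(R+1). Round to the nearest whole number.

N ≈ 27,864

N̂ = 988·(2368+1)/(83+1) = 988·2369/84 = 2340572/84 ≈ 27864.0 → 27864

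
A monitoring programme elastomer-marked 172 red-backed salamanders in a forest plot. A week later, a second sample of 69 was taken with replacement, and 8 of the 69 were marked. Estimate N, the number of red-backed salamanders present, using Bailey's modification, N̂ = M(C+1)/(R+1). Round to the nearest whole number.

N ≈ 1338

N̂ = 172·(69+1)/(8+1) = 172·70/9 = 12040/9 ≈ 1337.8 → 1338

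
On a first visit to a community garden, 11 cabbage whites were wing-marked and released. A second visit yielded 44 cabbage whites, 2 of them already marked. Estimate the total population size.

N = 242

If marked individuals mix randomly, R/C ≈ M/N, giving N ≈ M·C/R.
N = (11 × 44) / 2 = 484 / 2 = 242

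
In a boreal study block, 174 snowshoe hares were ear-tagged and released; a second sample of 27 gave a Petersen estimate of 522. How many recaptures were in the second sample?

R = 9

From N = M·C/R: R = M·C / N = 174·27 / 522 = 4698 / 522 = 9.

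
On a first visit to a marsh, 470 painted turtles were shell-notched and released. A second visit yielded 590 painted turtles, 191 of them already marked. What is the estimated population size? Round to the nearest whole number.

N ≈ 1452

If marked individuals mix randomly, R/C ≈ M/N, giving N ≈ M·C/R.
N = (470 × 590) / 191 = 277300 / 191 ≈ 1451.8 → 1452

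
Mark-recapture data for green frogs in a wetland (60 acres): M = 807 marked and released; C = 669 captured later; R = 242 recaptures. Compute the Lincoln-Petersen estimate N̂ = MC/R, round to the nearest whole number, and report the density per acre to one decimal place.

density ≈ 37.2 green frogs per acre

N̂ = 807·669/242 = 539883/242 ≈ 2230.9 → 2231
Density = N̂ / area = 2231 / 60 ≈ 37.18 → 37.2 per acre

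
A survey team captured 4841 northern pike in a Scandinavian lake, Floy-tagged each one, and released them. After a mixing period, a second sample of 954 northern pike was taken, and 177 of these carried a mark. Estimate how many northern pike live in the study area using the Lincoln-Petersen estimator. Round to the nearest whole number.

The marked fraction in the recapture sample should equal the marked fraction in the population: 177/954 = 4841/N.
N = (4841 × 954) / 177 = 4618314 / 177 ≈ 26092.2 → 26092

N ≈ 26,092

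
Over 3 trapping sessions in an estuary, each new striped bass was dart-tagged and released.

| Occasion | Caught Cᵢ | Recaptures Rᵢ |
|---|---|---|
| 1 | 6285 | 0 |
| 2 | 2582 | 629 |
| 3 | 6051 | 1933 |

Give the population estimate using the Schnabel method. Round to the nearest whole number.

Marked at large before each occasion: Mᵢ = Σⱼ<ᵢ (Cⱼ − Rⱼ) → M1=0, M2=6285, M3=8238
Σ MᵢCᵢ = 0·6285 + 6285·2582 + 8238·6051 = 0 + 16227870 + 49848138 = 66076008
Σ Rᵢ = 0 + 629 + 1933 = 2562
N̂ = 66076008 / 2562 ≈ 25790.8 → 25791

N ≈ 25,791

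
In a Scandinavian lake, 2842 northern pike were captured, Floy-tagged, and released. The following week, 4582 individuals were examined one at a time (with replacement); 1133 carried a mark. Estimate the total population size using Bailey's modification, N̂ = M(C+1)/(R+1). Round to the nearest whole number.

N̂ = 2842·(4582+1)/(1133+1) = 2842·4583/1134 = 13024886/1134 ≈ 11485.8 → 11486

N ≈ 11,486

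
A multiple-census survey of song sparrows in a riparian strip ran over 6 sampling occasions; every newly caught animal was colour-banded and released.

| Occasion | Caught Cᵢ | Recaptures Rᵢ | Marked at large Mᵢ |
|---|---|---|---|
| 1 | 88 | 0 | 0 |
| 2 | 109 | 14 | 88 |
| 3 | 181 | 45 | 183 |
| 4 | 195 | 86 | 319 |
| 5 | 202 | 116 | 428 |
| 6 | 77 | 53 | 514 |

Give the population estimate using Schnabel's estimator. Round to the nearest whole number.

N ≈ 736

Σ MᵢCᵢ = 0·88 + 88·109 + 183·181 + 319·195 + 428·202 + 514·77 = 0 + 9592 + 33123 + 62205 + 86456 + 39578 = 230954
Σ Rᵢ = 0 + 14 + 45 + 86 + 116 + 53 = 314
N̂ = 230954 / 314 ≈ 735.5 → 736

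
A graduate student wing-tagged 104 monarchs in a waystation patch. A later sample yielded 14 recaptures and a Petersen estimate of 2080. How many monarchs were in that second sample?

From N = M·C/R: C = N·R / M = 2080·14 / 104 = 29120 / 104 = 280.

C = 280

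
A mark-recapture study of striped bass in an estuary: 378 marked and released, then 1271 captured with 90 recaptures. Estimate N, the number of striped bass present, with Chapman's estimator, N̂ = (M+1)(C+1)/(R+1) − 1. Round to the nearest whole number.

N ≈ 5297

N̂ = (378+1)(1271+1)/(90+1) − 1 = 379·1272/91 − 1
= 482088/91 − 1 ≈ 5297.7 − 1 ≈ 5296.7 → 5297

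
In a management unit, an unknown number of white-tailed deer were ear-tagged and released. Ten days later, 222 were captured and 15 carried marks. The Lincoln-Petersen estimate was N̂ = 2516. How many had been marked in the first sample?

From N = M·C/R: M = N·R / C = 2516·15 / 222 = 37740 / 222 = 170.

M = 170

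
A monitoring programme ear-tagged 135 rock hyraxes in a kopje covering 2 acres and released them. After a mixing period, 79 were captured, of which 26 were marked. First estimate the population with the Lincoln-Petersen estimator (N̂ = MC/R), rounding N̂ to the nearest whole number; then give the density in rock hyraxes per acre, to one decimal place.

density ≈ 205.0 rock hyraxes per acre

N̂ = 135·79/26 = 10665/26 ≈ 410.2 → 410
Density = N̂ / area = 410 / 2 = 205.0 per acre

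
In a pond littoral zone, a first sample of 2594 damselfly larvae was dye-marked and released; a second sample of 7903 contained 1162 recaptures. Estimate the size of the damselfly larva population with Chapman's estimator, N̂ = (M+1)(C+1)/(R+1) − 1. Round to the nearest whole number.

N̂ = (2594+1)(7903+1)/(1162+1) − 1 = 2595·7904/1163 − 1
= 20510880/1163 − 1 ≈ 17636.2 − 1 ≈ 17635.2 → 17635

N ≈ 17,635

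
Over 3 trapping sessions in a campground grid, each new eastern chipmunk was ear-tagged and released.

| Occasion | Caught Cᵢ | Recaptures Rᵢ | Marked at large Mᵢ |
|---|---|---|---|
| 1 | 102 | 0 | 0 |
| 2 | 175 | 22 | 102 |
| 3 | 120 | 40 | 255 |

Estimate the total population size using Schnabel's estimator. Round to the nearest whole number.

N ≈ 781

Σ MᵢCᵢ = 0·102 + 102·175 + 255·120 = 0 + 17850 + 30600 = 48450
Σ Rᵢ = 0 + 22 + 40 = 62
N̂ = 48450 / 62 ≈ 781.45 → 781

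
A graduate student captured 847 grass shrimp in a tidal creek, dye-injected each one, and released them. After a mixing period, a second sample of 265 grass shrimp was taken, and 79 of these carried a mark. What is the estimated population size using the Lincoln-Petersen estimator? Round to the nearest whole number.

N ≈ 2841

N = (847 × 265) / 79 = 224455 / 79 ≈ 2841.2 → 2841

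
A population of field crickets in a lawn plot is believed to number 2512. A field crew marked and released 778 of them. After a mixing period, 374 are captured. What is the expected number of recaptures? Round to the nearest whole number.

Expected recaptures E[R] = M·C / N.
E[R] = 778 × 374 / 2512 = 290972 / 2512 ≈ 115.8 → 116

expected recaptures ≈ 116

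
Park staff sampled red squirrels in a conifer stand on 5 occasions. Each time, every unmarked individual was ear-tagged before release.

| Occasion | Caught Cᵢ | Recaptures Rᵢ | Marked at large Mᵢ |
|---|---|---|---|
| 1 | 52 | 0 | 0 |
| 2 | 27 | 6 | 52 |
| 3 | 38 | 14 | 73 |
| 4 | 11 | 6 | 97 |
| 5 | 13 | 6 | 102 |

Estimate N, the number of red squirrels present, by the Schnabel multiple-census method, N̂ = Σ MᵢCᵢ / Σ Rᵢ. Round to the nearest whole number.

Σ MᵢCᵢ = 0·52 + 52·27 + 73·38 + 97·11 + 102·13 = 0 + 1404 + 2774 + 1067 + 1326 = 6571
Σ Rᵢ = 0 + 6 + 14 + 6 + 6 = 32
N̂ = 6571 / 32 ≈ 205.3 → 205

N ≈ 205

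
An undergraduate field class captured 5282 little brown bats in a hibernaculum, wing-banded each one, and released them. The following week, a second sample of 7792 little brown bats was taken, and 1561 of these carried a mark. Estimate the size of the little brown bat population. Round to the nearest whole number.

The marked fraction in the recapture sample should equal the marked fraction in the population: 1561/7792 = 5282/N.
N = (5282 × 7792) / 1561 = 41157344 / 1561 ≈ 26366.0 → 26366

N ≈ 26,366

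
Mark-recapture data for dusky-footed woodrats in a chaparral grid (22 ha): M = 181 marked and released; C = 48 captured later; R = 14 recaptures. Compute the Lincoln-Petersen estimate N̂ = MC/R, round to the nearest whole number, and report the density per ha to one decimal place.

density ≈ 28.2 dusky-footed woodrats per ha

N̂ = 181·48/14 = 8688/14 ≈ 620.6 → 621
Density = N̂ / area = 621 / 22 ≈ 28.23 → 28.2 per ha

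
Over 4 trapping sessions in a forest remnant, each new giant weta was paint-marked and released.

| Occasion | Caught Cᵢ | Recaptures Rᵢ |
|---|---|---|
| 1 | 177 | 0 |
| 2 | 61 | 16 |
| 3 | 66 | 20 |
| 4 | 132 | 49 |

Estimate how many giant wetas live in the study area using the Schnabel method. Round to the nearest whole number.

Marked at large before each occasion: Mᵢ = Σⱼ<ᵢ (Cⱼ − Rⱼ) → M1=0, M2=177, M3=222, M4=268
Σ MᵢCᵢ = 0·177 + 177·61 + 222·66 + 268·132 = 0 + 10797 + 14652 + 35376 = 60825
Σ Rᵢ = 0 + 16 + 20 + 49 = 85
N̂ = 60825 / 85 ≈ 715.6 → 716

N ≈ 716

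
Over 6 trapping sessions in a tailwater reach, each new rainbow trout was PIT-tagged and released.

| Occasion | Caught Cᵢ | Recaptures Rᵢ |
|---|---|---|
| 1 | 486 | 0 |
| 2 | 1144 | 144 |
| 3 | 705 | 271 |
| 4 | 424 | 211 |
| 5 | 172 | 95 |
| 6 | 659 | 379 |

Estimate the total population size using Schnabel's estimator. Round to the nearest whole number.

Marked at large before each occasion: Mᵢ = Σⱼ<ᵢ (Cⱼ − Rⱼ) → M1=0, M2=486, M3=1486, M4=1920, M5=2133, M6=2210
Σ MᵢCᵢ = 0·486 + 486·1144 + 1486·705 + 1920·424 + 2133·172 + 2210·659 = 0 + 555984 + 1047630 + 814080 + 366876 + 1456390 = 4240960
Σ Rᵢ = 0 + 144 + 271 + 211 + 95 + 379 = 1100
N̂ = 4240960 / 1100 ≈ 3855.4 → 3855

N ≈ 3855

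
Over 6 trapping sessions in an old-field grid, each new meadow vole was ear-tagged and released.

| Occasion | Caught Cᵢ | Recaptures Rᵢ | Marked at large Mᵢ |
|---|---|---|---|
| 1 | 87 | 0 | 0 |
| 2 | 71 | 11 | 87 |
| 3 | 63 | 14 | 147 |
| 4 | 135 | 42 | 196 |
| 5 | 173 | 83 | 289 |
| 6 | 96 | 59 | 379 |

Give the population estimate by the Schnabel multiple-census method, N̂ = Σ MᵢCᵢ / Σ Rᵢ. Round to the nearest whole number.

N ≈ 614

Σ MᵢCᵢ = 0·87 + 87·71 + 147·63 + 196·135 + 289·173 + 379·96 = 0 + 6177 + 9261 + 26460 + 49997 + 36384 = 128279
Σ Rᵢ = 0 + 11 + 14 + 42 + 83 + 59 = 209
N̂ = 128279 / 209 ≈ 613.8 → 614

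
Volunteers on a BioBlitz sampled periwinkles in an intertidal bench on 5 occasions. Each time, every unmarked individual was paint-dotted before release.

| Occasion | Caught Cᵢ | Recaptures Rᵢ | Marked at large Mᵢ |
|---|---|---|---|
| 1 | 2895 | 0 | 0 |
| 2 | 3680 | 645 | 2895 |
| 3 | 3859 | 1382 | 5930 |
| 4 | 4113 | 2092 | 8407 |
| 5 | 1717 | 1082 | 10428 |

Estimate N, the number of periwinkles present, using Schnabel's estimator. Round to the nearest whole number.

N ≈ 16,539

Σ MᵢCᵢ = 0·2895 + 2895·3680 + 5930·3859 + 8407·4113 + 10428·1717 = 0 + 10653600 + 22883870 + 34577991 + 17904876 = 86020337
Σ Rᵢ = 0 + 645 + 1382 + 2092 + 1082 = 5201
N̂ = 86020337 / 5201 ≈ 16539.2 → 16539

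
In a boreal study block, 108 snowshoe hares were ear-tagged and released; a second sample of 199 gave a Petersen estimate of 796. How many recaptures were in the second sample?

R = 27

From N = M·C/R: R = M·C / N = 108·199 / 796 = 21492 / 796 = 27.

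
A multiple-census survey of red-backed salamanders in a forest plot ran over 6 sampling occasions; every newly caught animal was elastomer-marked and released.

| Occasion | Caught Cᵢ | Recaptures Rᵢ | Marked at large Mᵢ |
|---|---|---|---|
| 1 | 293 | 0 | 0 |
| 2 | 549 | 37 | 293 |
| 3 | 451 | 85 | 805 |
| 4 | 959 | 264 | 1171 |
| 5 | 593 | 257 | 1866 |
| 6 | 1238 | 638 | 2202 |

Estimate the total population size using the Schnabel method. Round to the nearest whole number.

Σ MᵢCᵢ = 0·293 + 293·549 + 805·451 + 1171·959 + 1866·593 + 2202·1238 = 0 + 160857 + 363055 + 1122989 + 1106538 + 2726076 = 5479515
Σ Rᵢ = 0 + 37 + 85 + 264 + 257 + 638 = 1281
N̂ = 5479515 / 1281 ≈ 4277.5 → 4278

N ≈ 4278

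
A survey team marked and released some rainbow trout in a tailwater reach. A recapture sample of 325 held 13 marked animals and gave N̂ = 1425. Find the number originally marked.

M = 57

From N = M·C/R: M = N·R / C = 1425·13 / 325 = 18525 / 325 = 57.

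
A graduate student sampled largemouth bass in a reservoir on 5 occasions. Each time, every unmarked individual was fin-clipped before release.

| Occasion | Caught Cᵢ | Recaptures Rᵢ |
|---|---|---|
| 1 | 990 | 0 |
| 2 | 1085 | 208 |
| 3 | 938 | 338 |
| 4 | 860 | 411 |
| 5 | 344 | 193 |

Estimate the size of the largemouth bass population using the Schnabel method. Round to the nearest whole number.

N ≈ 5174

Marked at large before each occasion: Mᵢ = Σⱼ<ᵢ (Cⱼ − Rⱼ) → M1=0, M2=990, M3=1867, M4=2467, M5=2916
Σ MᵢCᵢ = 0·990 + 990·1085 + 1867·938 + 2467·860 + 2916·344 = 0 + 1074150 + 1751246 + 2121620 + 1003104 = 5950120
Σ Rᵢ = 0 + 208 + 338 + 411 + 193 = 1150
N̂ = 5950120 / 1150 ≈ 5174.0 → 5174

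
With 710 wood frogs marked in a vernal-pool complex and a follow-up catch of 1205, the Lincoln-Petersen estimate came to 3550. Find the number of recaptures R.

R = 241

From N = M·C/R: R = M·C / N = 710·1205 / 3550 = 855550 / 3550 = 241.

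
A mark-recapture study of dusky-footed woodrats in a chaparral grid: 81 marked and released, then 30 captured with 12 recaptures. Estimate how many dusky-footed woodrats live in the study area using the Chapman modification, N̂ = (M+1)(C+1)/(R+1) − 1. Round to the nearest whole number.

N ≈ 195

N̂ = (81+1)(30+1)/(12+1) − 1 = 82·31/13 − 1
= 2542/13 − 1 ≈ 195.5 − 1 ≈ 194.5 → 195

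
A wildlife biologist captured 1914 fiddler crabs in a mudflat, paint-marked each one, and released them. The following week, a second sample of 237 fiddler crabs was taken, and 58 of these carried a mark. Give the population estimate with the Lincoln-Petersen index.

N = 7821

N = (1914 × 237) / 58 = 453618 / 58 = 7821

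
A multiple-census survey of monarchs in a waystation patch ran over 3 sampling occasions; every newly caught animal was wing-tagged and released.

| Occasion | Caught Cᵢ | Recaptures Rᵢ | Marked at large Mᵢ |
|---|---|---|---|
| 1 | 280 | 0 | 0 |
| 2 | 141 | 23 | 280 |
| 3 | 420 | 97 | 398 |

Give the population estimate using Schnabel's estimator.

N = 1722

Σ MᵢCᵢ = 0·280 + 280·141 + 398·420 = 0 + 39480 + 167160 = 206640
Σ Rᵢ = 0 + 23 + 97 = 120
N̂ = 206640 / 120 = 1722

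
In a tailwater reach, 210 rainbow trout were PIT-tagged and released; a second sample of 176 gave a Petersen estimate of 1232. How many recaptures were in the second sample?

R = 30

From N = M·C/R: R = M·C / N = 210·176 / 1232 = 36960 / 1232 = 30.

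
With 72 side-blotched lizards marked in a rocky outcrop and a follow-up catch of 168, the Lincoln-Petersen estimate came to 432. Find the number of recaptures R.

R = 28

From N = M·C/R: R = M·C / N = 72·168 / 432 = 12096 / 432 = 28.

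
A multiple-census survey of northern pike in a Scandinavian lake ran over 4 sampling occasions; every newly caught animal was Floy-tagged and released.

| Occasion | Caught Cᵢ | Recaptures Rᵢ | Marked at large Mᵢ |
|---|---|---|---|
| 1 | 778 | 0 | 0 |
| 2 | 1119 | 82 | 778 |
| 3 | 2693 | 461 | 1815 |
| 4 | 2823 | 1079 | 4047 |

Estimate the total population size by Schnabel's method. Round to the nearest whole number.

N ≈ 10,594

Σ MᵢCᵢ = 0·778 + 778·1119 + 1815·2693 + 4047·2823 = 0 + 870582 + 4887795 + 11424681 = 17183058
Σ Rᵢ = 0 + 82 + 461 + 1079 = 1622
N̂ = 17183058 / 1622 ≈ 10593.7 → 10594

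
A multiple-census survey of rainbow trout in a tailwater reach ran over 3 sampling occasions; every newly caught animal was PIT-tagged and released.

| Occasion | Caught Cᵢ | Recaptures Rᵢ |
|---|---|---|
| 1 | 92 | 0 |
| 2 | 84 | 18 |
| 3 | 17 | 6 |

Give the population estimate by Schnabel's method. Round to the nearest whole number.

N ≈ 434

Marked at large before each occasion: Mᵢ = Σⱼ<ᵢ (Cⱼ − Rⱼ) → M1=0, M2=92, M3=158
Σ MᵢCᵢ = 0·92 + 92·84 + 158·17 = 0 + 7728 + 2686 = 10414
Σ Rᵢ = 0 + 18 + 6 = 24
N̂ = 10414 / 24 ≈ 433.9 → 434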